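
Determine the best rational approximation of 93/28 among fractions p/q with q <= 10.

10/3

Expand x = 93/28 as a continued fraction with the Euclidean algorithm:
  93 = 3*28 + 9, so a_0 = 3.
  28 = 3*9 + 1, so a_1 = 3.
  9 = 9*1 + 0, so a_2 = 9.
so x = [3; 3, 9].
Convergents (p_i = a_i*p_{i-1} + p_{i-2}, q_i = a_i*q_{i-1} + q_{i-2} with p_{-2}=0, p_{-1}=1, q_{-2}=1, q_{-1}=0), until the denominator exceeds 10:
  i=0: a_0=3, p_0 = 3*1 + 0 = 3, q_0 = 3*0 + 1 = 1.
  i=1: a_1=3, p_1 = 3*3 + 1 = 10, q_1 = 3*1 + 0 = 3.
  i=2: a_2=9, p_2 = 9*10 + 3 = 93, q_2 = 9*3 + 1 = 28.
q_2 = 28 > 10, so the last convergent with denominator <= 10 is p_1/q_1 = 10/3.
The closest fraction with denominator <= 10 is either p_1/q_1 or the intermediate fraction (k*p_1 + p_0)/(k*q_1 + q_0) with the largest k >= 1 whose denominator stays <= 10; these approach x as k grows, and every other convergent or intermediate fraction in range is farther away.
Largest k: floor((10 - q_0)/q_1) = floor((10 - 1)/3) = 3.
That gives (3*10 + 3)/(3*3 + 1) = 33/10.
Compare the errors: |x - 10/3| = |93*3 - 10*28|/(28*3) = 1/84, and |x - 33/10| = |93*10 - 33*28|/(28*10) = 6/280.
Cross-multiplying, 1*280 = 280 < 504 = 6*84, so 1/84 is smaller: the convergent 10/3 is closer to x than 33/10.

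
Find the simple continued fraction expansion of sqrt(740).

[27; (4, 1, 12, 1, 4, 54)]

Write x_i = (sqrt(740) + m_i)/d_i with (m_0, d_0) = (0, 1). a_0 = floor(sqrt(740)) = 27, since 27^2 = 729 <= 740 < 784 = 28^2.
Iterate m_{i+1} = d_i*a_i - m_i, d_{i+1} = (740 - m_{i+1}^2)/d_i, a_{i+1} = floor((a_0 + m_{i+1})/d_{i+1}):
  m_1 = 1*27 - 0 = 27, d_1 = (740 - 27^2)/1 = 11/1 = 11, a_1 = floor((27 + 27)/11) = 4.
  m_2 = 11*4 - 27 = 17, d_2 = (740 - 17^2)/11 = 451/11 = 41, a_2 = floor((27 + 17)/41) = 1.
  m_3 = 41*1 - 17 = 24, d_3 = (740 - 24^2)/41 = 164/41 = 4, a_3 = floor((27 + 24)/4) = 12.
  m_4 = 4*12 - 24 = 24, d_4 = (740 - 24^2)/4 = 164/4 = 41, a_4 = floor((27 + 24)/41) = 1.
  m_5 = 41*1 - 24 = 17, d_5 = (740 - 17^2)/41 = 451/41 = 11, a_5 = floor((27 + 17)/11) = 4.
  m_6 = 11*4 - 17 = 27, d_6 = (740 - 27^2)/11 = 11/11 = 1, a_6 = floor((27 + 27)/1) = 54.
  m_7 = 1*54 - 27 = 27, d_7 = (740 - 27^2)/1 = 11/1 = 11: (m_7, d_7) = (m_1, d_1) = (27, 11), so from here the quotients repeat a_1, ..., a_6; the period length is 6.
Hence the expansion of sqrt(740) is a_0 = 27 followed by the repeating block 4, 1, 12, 1, 4, 54 (period 6).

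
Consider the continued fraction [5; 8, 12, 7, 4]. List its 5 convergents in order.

Using the convergent recurrence p_i = a_i*p_{i-1} + p_{i-2}, q_i = a_i*q_{i-1} + q_{i-2} with p_{-2}=0, p_{-1}=1, q_{-2}=1, q_{-1}=0:
  i=0: a_0=5, p_0 = 5*1 + 0 = 5, q_0 = 5*0 + 1 = 1.
  i=1: a_1=8, p_1 = 8*5 + 1 = 41, q_1 = 8*1 + 0 = 8.
  i=2: a_2=12, p_2 = 12*41 + 5 = 497, q_2 = 12*8 + 1 = 97.
  i=3: a_3=7, p_3 = 7*497 + 41 = 3520, q_3 = 7*97 + 8 = 687.
  i=4: a_4=4, p_4 = 4*3520 + 497 = 14577, q_4 = 4*687 + 97 = 2845.

5/1, 41/8, 497/97, 3520/687, 14577/2845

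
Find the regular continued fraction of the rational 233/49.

Run the Euclidean algorithm on 233 and 49; the successive quotients are the partial quotients a_0, a_1, ... (each step inverts the fractional part left over by the previous one):
  233 = 4*49 + 37, so a_0 = 4.
  49 = 1*37 + 12, so a_1 = 1.
  37 = 3*12 + 1, so a_2 = 3.
  12 = 12*1 + 0, so a_3 = 12.
The remainder reaches 0 after 4 divisions, so the expansion has 4 partial quotients, read off in order.

[4; 1, 3, 12]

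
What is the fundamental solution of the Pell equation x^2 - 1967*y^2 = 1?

First expand sqrt(1967) as a continued fraction. With x_i = (sqrt(1967) + m_i)/d_i and (m_0, d_0) = (0, 1): a_0 = floor(sqrt(1967)) = 44, since 44^2 = 1936 <= 1967 < 2025 = 45^2.
Iterate m_{i+1} = d_i*a_i - m_i, d_{i+1} = (1967 - m_{i+1}^2)/d_i, a_{i+1} = floor((a_0 + m_{i+1})/d_{i+1}):
  m_1 = 1*44 - 0 = 44, d_1 = (1967 - 44^2)/1 = 31/1 = 31, a_1 = floor((44 + 44)/31) = 2.
  m_2 = 31*2 - 44 = 18, d_2 = (1967 - 18^2)/31 = 1643/31 = 53, a_2 = floor((44 + 18)/53) = 1.
  m_3 = 53*1 - 18 = 35, d_3 = (1967 - 35^2)/53 = 742/53 = 14, a_3 = floor((44 + 35)/14) = 5.
  m_4 = 14*5 - 35 = 35, d_4 = (1967 - 35^2)/14 = 742/14 = 53, a_4 = floor((44 + 35)/53) = 1.
  m_5 = 53*1 - 35 = 18, d_5 = (1967 - 18^2)/53 = 1643/53 = 31, a_5 = floor((44 + 18)/31) = 2.
  m_6 = 31*2 - 18 = 44, d_6 = (1967 - 44^2)/31 = 31/31 = 1, a_6 = floor((44 + 44)/1) = 88.
  m_7 = 1*88 - 44 = 44, d_7 = (1967 - 44^2)/1 = 31/1 = 31: (m_7, d_7) = (m_1, d_1) = (44, 31), so from here the quotients repeat a_1, ..., a_6; the period length is 6.
So sqrt(1967) = [44; (2, 1, 5, 1, 2, 88)] with period length k = 6.
k is even, so the fundamental solution of x^2 - 1967y^2 = 1 is (p_{k-1}, q_{k-1}) = (p_5, q_5); compute convergents through index 5.
Convergents (p_i = a_i*p_{i-1} + p_{i-2}, q_i = a_i*q_{i-1} + q_{i-2} with p_{-2}=0, p_{-1}=1, q_{-2}=1, q_{-1}=0):
  i=0: a_0=44, p_0 = 44*1 + 0 = 44, q_0 = 44*0 + 1 = 1.
  i=1: a_1=2, p_1 = 2*44 + 1 = 89, q_1 = 2*1 + 0 = 2.
  i=2: a_2=1, p_2 = 1*89 + 44 = 133, q_2 = 1*2 + 1 = 3.
  i=3: a_3=5, p_3 = 5*133 + 89 = 754, q_3 = 5*3 + 2 = 17.
  i=4: a_4=1, p_4 = 1*754 + 133 = 887, q_4 = 1*17 + 3 = 20.
  i=5: a_5=2, p_5 = 2*887 + 754 = 2528, q_5 = 2*20 + 17 = 57.
Check: 2528^2 - 1967*57^2 = 6390784 - 6390783 = 1, so (x, y) = (2528, 57) solves the equation, and by the theorem it is the least positive solution.

(x, y) = (2528, 57)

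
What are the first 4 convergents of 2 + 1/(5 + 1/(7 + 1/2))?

2/1, 11/5, 79/36, 169/77

Using the convergent recurrence p_i = a_i*p_{i-1} + p_{i-2}, q_i = a_i*q_{i-1} + q_{i-2} with p_{-2}=0, p_{-1}=1, q_{-2}=1, q_{-1}=0:
  i=0: a_0=2, p_0 = 2*1 + 0 = 2, q_0 = 2*0 + 1 = 1.
  i=1: a_1=5, p_1 = 5*2 + 1 = 11, q_1 = 5*1 + 0 = 5.
  i=2: a_2=7, p_2 = 7*11 + 2 = 79, q_2 = 7*5 + 1 = 36.
  i=3: a_3=2, p_3 = 2*79 + 11 = 169, q_3 = 2*36 + 5 = 77.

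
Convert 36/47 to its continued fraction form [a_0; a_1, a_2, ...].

Run the Euclidean algorithm on 36 and 47; the successive quotients are the partial quotients a_0, a_1, ... (each step inverts the fractional part left over by the previous one):
  36 = 0*47 + 36, so a_0 = 0.
  47 = 1*36 + 11, so a_1 = 1.
  36 = 3*11 + 3, so a_2 = 3.
  11 = 3*3 + 2, so a_3 = 3.
  3 = 1*2 + 1, so a_4 = 1.
  2 = 2*1 + 0, so a_5 = 2.
The remainder reaches 0 after 6 divisions, so the expansion has 6 partial quotients, read off in order.

[0; 1, 3, 3, 1, 2]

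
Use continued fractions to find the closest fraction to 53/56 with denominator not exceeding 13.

12/13

Expand x = 53/56 as a continued fraction with the Euclidean algorithm:
  53 = 0*56 + 53, so a_0 = 0.
  56 = 1*53 + 3, so a_1 = 1.
  53 = 17*3 + 2, so a_2 = 17.
  3 = 1*2 + 1, so a_3 = 1.
  2 = 2*1 + 0, so a_4 = 2.
so x = [0; 1, 17, 1, 2].
Convergents (p_i = a_i*p_{i-1} + p_{i-2}, q_i = a_i*q_{i-1} + q_{i-2} with p_{-2}=0, p_{-1}=1, q_{-2}=1, q_{-1}=0), until the denominator exceeds 13:
  i=0: a_0=0, p_0 = 0*1 + 0 = 0, q_0 = 0*0 + 1 = 1.
  i=1: a_1=1, p_1 = 1*0 + 1 = 1, q_1 = 1*1 + 0 = 1.
  i=2: a_2=17, p_2 = 17*1 + 0 = 17, q_2 = 17*1 + 1 = 18.
q_2 = 18 > 13, so the last convergent with denominator <= 13 is p_1/q_1 = 1/1.
The closest fraction with denominator <= 13 is either p_1/q_1 or the intermediate fraction (k*p_1 + p_0)/(k*q_1 + q_0) with the largest k >= 1 whose denominator stays <= 13; these approach x as k grows, and every other convergent or intermediate fraction in range is farther away.
Largest k: floor((13 - q_0)/q_1) = floor((13 - 1)/1) = 12.
That gives (12*1 + 0)/(12*1 + 1) = 12/13.
Compare the errors: |x - 1/1| = |53*1 - 1*56|/(56*1) = 3/56, and |x - 12/13| = |53*13 - 12*56|/(56*13) = 17/728.
Cross-multiplying, 17*56 = 952 < 2184 = 3*728, so 17/728 is smaller: the intermediate fraction 12/13 is closer to x than 1/1.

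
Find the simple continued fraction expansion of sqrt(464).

[21; (1, 1, 5, 1, 1, 1, 5, 1, 1, 42)]

Write x_i = (sqrt(464) + m_i)/d_i with (m_0, d_0) = (0, 1). a_0 = floor(sqrt(464)) = 21, since 21^2 = 441 <= 464 < 484 = 22^2.
Iterate m_{i+1} = d_i*a_i - m_i, d_{i+1} = (464 - m_{i+1}^2)/d_i, a_{i+1} = floor((a_0 + m_{i+1})/d_{i+1}):
  m_1 = 1*21 - 0 = 21, d_1 = (464 - 21^2)/1 = 23/1 = 23, a_1 = floor((21 + 21)/23) = 1.
  m_2 = 23*1 - 21 = 2, d_2 = (464 - 2^2)/23 = 460/23 = 20, a_2 = floor((21 + 2)/20) = 1.
  m_3 = 20*1 - 2 = 18, d_3 = (464 - 18^2)/20 = 140/20 = 7, a_3 = floor((21 + 18)/7) = 5.
  m_4 = 7*5 - 18 = 17, d_4 = (464 - 17^2)/7 = 175/7 = 25, a_4 = floor((21 + 17)/25) = 1.
  m_5 = 25*1 - 17 = 8, d_5 = (464 - 8^2)/25 = 400/25 = 16, a_5 = floor((21 + 8)/16) = 1.
  m_6 = 16*1 - 8 = 8, d_6 = (464 - 8^2)/16 = 400/16 = 25, a_6 = floor((21 + 8)/25) = 1.
  m_7 = 25*1 - 8 = 17, d_7 = (464 - 17^2)/25 = 175/25 = 7, a_7 = floor((21 + 17)/7) = 5.
  m_8 = 7*5 - 17 = 18, d_8 = (464 - 18^2)/7 = 140/7 = 20, a_8 = floor((21 + 18)/20) = 1.
  m_9 = 20*1 - 18 = 2, d_9 = (464 - 2^2)/20 = 460/20 = 23, a_9 = floor((21 + 2)/23) = 1.
  m_10 = 23*1 - 2 = 21, d_10 = (464 - 21^2)/23 = 23/23 = 1, a_10 = floor((21 + 21)/1) = 42.
  m_11 = 1*42 - 21 = 21, d_11 = (464 - 21^2)/1 = 23/1 = 23: (m_11, d_11) = (m_1, d_1) = (21, 23), so from here the quotients repeat a_1, ..., a_10; the period length is 10.
Hence the expansion of sqrt(464) is a_0 = 21 followed by the repeating block 1, 1, 5, 1, 1, 1, 5, 1, 1, 42 (period 10).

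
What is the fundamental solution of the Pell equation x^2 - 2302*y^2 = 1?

(x, y) = (2303, 48)

First expand sqrt(2302) as a continued fraction. With x_i = (sqrt(2302) + m_i)/d_i and (m_0, d_0) = (0, 1): a_0 = floor(sqrt(2302)) = 47, since 47^2 = 2209 <= 2302 < 2304 = 48^2.
Iterate m_{i+1} = d_i*a_i - m_i, d_{i+1} = (2302 - m_{i+1}^2)/d_i, a_{i+1} = floor((a_0 + m_{i+1})/d_{i+1}):
  m_1 = 1*47 - 0 = 47, d_1 = (2302 - 47^2)/1 = 93/1 = 93, a_1 = floor((47 + 47)/93) = 1.
  m_2 = 93*1 - 47 = 46, d_2 = (2302 - 46^2)/93 = 186/93 = 2, a_2 = floor((47 + 46)/2) = 46.
  m_3 = 2*46 - 46 = 46, d_3 = (2302 - 46^2)/2 = 186/2 = 93, a_3 = floor((47 + 46)/93) = 1.
  m_4 = 93*1 - 46 = 47, d_4 = (2302 - 47^2)/93 = 93/93 = 1, a_4 = floor((47 + 47)/1) = 94.
  m_5 = 1*94 - 47 = 47, d_5 = (2302 - 47^2)/1 = 93/1 = 93: (m_5, d_5) = (m_1, d_1) = (47, 93), so from here the quotients repeat a_1, ..., a_4; the period length is 4.
So sqrt(2302) = [47; (1, 46, 1, 94)] with period length k = 4.
k is even, so the fundamental solution of x^2 - 2302y^2 = 1 is (p_{k-1}, q_{k-1}) = (p_3, q_3); compute convergents through index 3.
Convergents (p_i = a_i*p_{i-1} + p_{i-2}, q_i = a_i*q_{i-1} + q_{i-2} with p_{-2}=0, p_{-1}=1, q_{-2}=1, q_{-1}=0):
  i=0: a_0=47, p_0 = 47*1 + 0 = 47, q_0 = 47*0 + 1 = 1.
  i=1: a_1=1, p_1 = 1*47 + 1 = 48, q_1 = 1*1 + 0 = 1.
  i=2: a_2=46, p_2 = 46*48 + 47 = 2255, q_2 = 46*1 + 1 = 47.
  i=3: a_3=1, p_3 = 1*2255 + 48 = 2303, q_3 = 1*47 + 1 = 48.
Check: 2303^2 - 2302*48^2 = 5303809 - 5303808 = 1, so (x, y) = (2303, 48) solves the equation, and by the theorem it is the least positive solution.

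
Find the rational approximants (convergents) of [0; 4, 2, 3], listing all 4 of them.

Using the convergent recurrence p_i = a_i*p_{i-1} + p_{i-2}, q_i = a_i*q_{i-1} + q_{i-2} with p_{-2}=0, p_{-1}=1, q_{-2}=1, q_{-1}=0:
  i=0: a_0=0, p_0 = 0*1 + 0 = 0, q_0 = 0*0 + 1 = 1.
  i=1: a_1=4, p_1 = 4*0 + 1 = 1, q_1 = 4*1 + 0 = 4.
  i=2: a_2=2, p_2 = 2*1 + 0 = 2, q_2 = 2*4 + 1 = 9.
  i=3: a_3=3, p_3 = 3*2 + 1 = 7, q_3 = 3*9 + 4 = 31.

0/1, 1/4, 2/9, 7/31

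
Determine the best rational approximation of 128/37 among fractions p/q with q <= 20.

Expand x = 128/37 as a continued fraction with the Euclidean algorithm:
  128 = 3*37 + 17, so a_0 = 3.
  37 = 2*17 + 3, so a_1 = 2.
  17 = 5*3 + 2, so a_2 = 5.
  3 = 1*2 + 1, so a_3 = 1.
  2 = 2*1 + 0, so a_4 = 2.
so x = [3; 2, 5, 1, 2].
Convergents (p_i = a_i*p_{i-1} + p_{i-2}, q_i = a_i*q_{i-1} + q_{i-2} with p_{-2}=0, p_{-1}=1, q_{-2}=1, q_{-1}=0), until the denominator exceeds 20:
  i=0: a_0=3, p_0 = 3*1 + 0 = 3, q_0 = 3*0 + 1 = 1.
  i=1: a_1=2, p_1 = 2*3 + 1 = 7, q_1 = 2*1 + 0 = 2.
  i=2: a_2=5, p_2 = 5*7 + 3 = 38, q_2 = 5*2 + 1 = 11.
  i=3: a_3=1, p_3 = 1*38 + 7 = 45, q_3 = 1*11 + 2 = 13.
  i=4: a_4=2, p_4 = 2*45 + 38 = 128, q_4 = 2*13 + 11 = 37.
q_4 = 37 > 20, so the last convergent with denominator <= 20 is p_3/q_3 = 45/13.
The closest fraction with denominator <= 20 is either p_3/q_3 or the intermediate fraction (k*p_3 + p_2)/(k*q_3 + q_2) with the largest k >= 1 whose denominator stays <= 20; these approach x as k grows, and every other convergent or intermediate fraction in range is farther away.
Largest k: floor((20 - q_2)/q_3) = floor((20 - 11)/13) = 0.
Since k = 0, no intermediate fraction beyond p_3/q_3 has denominator <= 20, so the convergent 45/13 is the closest (its error is |128*13 - 45*37|/(37*13) = 1/481).

45/13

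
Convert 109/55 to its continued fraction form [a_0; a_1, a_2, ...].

[1; 1, 54]

Run the Euclidean algorithm on 109 and 55; the successive quotients are the partial quotients a_0, a_1, ... (each step inverts the fractional part left over by the previous one):
  109 = 1*55 + 54, so a_0 = 1.
  55 = 1*54 + 1, so a_1 = 1.
  54 = 54*1 + 0, so a_2 = 54.
The remainder reaches 0 after 3 divisions, so the expansion has 3 partial quotients, read off in order.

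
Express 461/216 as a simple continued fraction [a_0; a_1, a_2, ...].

[2; 7, 2, 4, 3]

Run the Euclidean algorithm on 461 and 216; the successive quotients are the partial quotients a_0, a_1, ... (each step inverts the fractional part left over by the previous one):
  461 = 2*216 + 29, so a_0 = 2.
  216 = 7*29 + 13, so a_1 = 7.
  29 = 2*13 + 3, so a_2 = 2.
  13 = 4*3 + 1, so a_3 = 4.
  3 = 3*1 + 0, so a_4 = 3.
The remainder reaches 0 after 5 divisions, so the expansion has 5 partial quotients, read off in order.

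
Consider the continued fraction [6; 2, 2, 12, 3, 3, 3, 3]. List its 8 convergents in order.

6/1, 13/2, 32/5, 397/62, 1223/191, 4066/635, 13421/2096, 44329/6923

Using the convergent recurrence p_i = a_i*p_{i-1} + p_{i-2}, q_i = a_i*q_{i-1} + q_{i-2} with p_{-2}=0, p_{-1}=1, q_{-2}=1, q_{-1}=0:
  i=0: a_0=6, p_0 = 6*1 + 0 = 6, q_0 = 6*0 + 1 = 1.
  i=1: a_1=2, p_1 = 2*6 + 1 = 13, q_1 = 2*1 + 0 = 2.
  i=2: a_2=2, p_2 = 2*13 + 6 = 32, q_2 = 2*2 + 1 = 5.
  i=3: a_3=12, p_3 = 12*32 + 13 = 397, q_3 = 12*5 + 2 = 62.
  i=4: a_4=3, p_4 = 3*397 + 32 = 1223, q_4 = 3*62 + 5 = 191.
  i=5: a_5=3, p_5 = 3*1223 + 397 = 4066, q_5 = 3*191 + 62 = 635.
  i=6: a_6=3, p_6 = 3*4066 + 1223 = 13421, q_6 = 3*635 + 191 = 2096.
  i=7: a_7=3, p_7 = 3*13421 + 4066 = 44329, q_7 = 3*2096 + 635 = 6923.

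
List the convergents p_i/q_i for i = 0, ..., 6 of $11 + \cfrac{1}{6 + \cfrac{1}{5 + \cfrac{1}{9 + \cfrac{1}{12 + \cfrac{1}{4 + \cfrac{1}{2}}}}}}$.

Using the convergent recurrence p_i = a_i*p_{i-1} + p_{i-2}, q_i = a_i*q_{i-1} + q_{i-2} with p_{-2}=0, p_{-1}=1, q_{-2}=1, q_{-1}=0:
  i=0: a_0=11, p_0 = 11*1 + 0 = 11, q_0 = 11*0 + 1 = 1.
  i=1: a_1=6, p_1 = 6*11 + 1 = 67, q_1 = 6*1 + 0 = 6.
  i=2: a_2=5, p_2 = 5*67 + 11 = 346, q_2 = 5*6 + 1 = 31.
  i=3: a_3=9, p_3 = 9*346 + 67 = 3181, q_3 = 9*31 + 6 = 285.
  i=4: a_4=12, p_4 = 12*3181 + 346 = 38518, q_4 = 12*285 + 31 = 3451.
  i=5: a_5=4, p_5 = 4*38518 + 3181 = 157253, q_5 = 4*3451 + 285 = 14089.
  i=6: a_6=2, p_6 = 2*157253 + 38518 = 353024, q_6 = 2*14089 + 3451 = 31629.

11/1, 67/6, 346/31, 3181/285, 38518/3451, 157253/14089, 353024/31629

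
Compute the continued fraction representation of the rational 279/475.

Run the Euclidean algorithm on 279 and 475; the successive quotients are the partial quotients a_0, a_1, ... (each step inverts the fractional part left over by the previous one):
  279 = 0*475 + 279, so a_0 = 0.
  475 = 1*279 + 196, so a_1 = 1.
  279 = 1*196 + 83, so a_2 = 1.
  196 = 2*83 + 30, so a_3 = 2.
  83 = 2*30 + 23, so a_4 = 2.
  30 = 1*23 + 7, so a_5 = 1.
  23 = 3*7 + 2, so a_6 = 3.
  7 = 3*2 + 1, so a_7 = 3.
  2 = 2*1 + 0, so a_8 = 2.
The remainder reaches 0 after 9 divisions, so the expansion has 9 partial quotients, read off in order.

[0; 1, 1, 2, 2, 1, 3, 3, 2]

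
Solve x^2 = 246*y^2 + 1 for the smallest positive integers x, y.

First expand sqrt(246) as a continued fraction. With x_i = (sqrt(246) + m_i)/d_i and (m_0, d_0) = (0, 1): a_0 = floor(sqrt(246)) = 15, since 15^2 = 225 <= 246 < 256 = 16^2.
Iterate m_{i+1} = d_i*a_i - m_i, d_{i+1} = (246 - m_{i+1}^2)/d_i, a_{i+1} = floor((a_0 + m_{i+1})/d_{i+1}):
  m_1 = 1*15 - 0 = 15, d_1 = (246 - 15^2)/1 = 21/1 = 21, a_1 = floor((15 + 15)/21) = 1.
  m_2 = 21*1 - 15 = 6, d_2 = (246 - 6^2)/21 = 210/21 = 10, a_2 = floor((15 + 6)/10) = 2.
  m_3 = 10*2 - 6 = 14, d_3 = (246 - 14^2)/10 = 50/10 = 5, a_3 = floor((15 + 14)/5) = 5.
  m_4 = 5*5 - 14 = 11, d_4 = (246 - 11^2)/5 = 125/5 = 25, a_4 = floor((15 + 11)/25) = 1.
  m_5 = 25*1 - 11 = 14, d_5 = (246 - 14^2)/25 = 50/25 = 2, a_5 = floor((15 + 14)/2) = 14.
  m_6 = 2*14 - 14 = 14, d_6 = (246 - 14^2)/2 = 50/2 = 25, a_6 = floor((15 + 14)/25) = 1.
  m_7 = 25*1 - 14 = 11, d_7 = (246 - 11^2)/25 = 125/25 = 5, a_7 = floor((15 + 11)/5) = 5.
  m_8 = 5*5 - 11 = 14, d_8 = (246 - 14^2)/5 = 50/5 = 10, a_8 = floor((15 + 14)/10) = 2.
  m_9 = 10*2 - 14 = 6, d_9 = (246 - 6^2)/10 = 210/10 = 21, a_9 = floor((15 + 6)/21) = 1.
  m_10 = 21*1 - 6 = 15, d_10 = (246 - 15^2)/21 = 21/21 = 1, a_10 = floor((15 + 15)/1) = 30.
  m_11 = 1*30 - 15 = 15, d_11 = (246 - 15^2)/1 = 21/1 = 21: (m_11, d_11) = (m_1, d_1) = (15, 21), so from here the quotients repeat a_1, ..., a_10; the period length is 10.
So sqrt(246) = [15; (1, 2, 5, 1, 14, 1, 5, 2, 1, 30)] with period length k = 10.
k is even, so the fundamental solution of x^2 - 246y^2 = 1 is (p_{k-1}, q_{k-1}) = (p_9, q_9); compute convergents through index 9.
Convergents (p_i = a_i*p_{i-1} + p_{i-2}, q_i = a_i*q_{i-1} + q_{i-2} with p_{-2}=0, p_{-1}=1, q_{-2}=1, q_{-1}=0):
  i=0: a_0=15, p_0 = 15*1 + 0 = 15, q_0 = 15*0 + 1 = 1.
  i=1: a_1=1, p_1 = 1*15 + 1 = 16, q_1 = 1*1 + 0 = 1.
  i=2: a_2=2, p_2 = 2*16 + 15 = 47, q_2 = 2*1 + 1 = 3.
  i=3: a_3=5, p_3 = 5*47 + 16 = 251, q_3 = 5*3 + 1 = 16.
  i=4: a_4=1, p_4 = 1*251 + 47 = 298, q_4 = 1*16 + 3 = 19.
  i=5: a_5=14, p_5 = 14*298 + 251 = 4423, q_5 = 14*19 + 16 = 282.
  i=6: a_6=1, p_6 = 1*4423 + 298 = 4721, q_6 = 1*282 + 19 = 301.
  i=7: a_7=5, p_7 = 5*4721 + 4423 = 28028, q_7 = 5*301 + 282 = 1787.
  i=8: a_8=2, p_8 = 2*28028 + 4721 = 60777, q_8 = 2*1787 + 301 = 3875.
  i=9: a_9=1, p_9 = 1*60777 + 28028 = 88805, q_9 = 1*3875 + 1787 = 5662.
Check: 88805^2 - 246*5662^2 = 7886328025 - 7886328024 = 1, so (x, y) = (88805, 5662) solves the equation, and by the theorem it is the least positive solution.

(x, y) = (88805, 5662)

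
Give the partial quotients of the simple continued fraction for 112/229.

[0; 2, 22, 2, 2]

Run the Euclidean algorithm on 112 and 229; the successive quotients are the partial quotients a_0, a_1, ... (each step inverts the fractional part left over by the previous one):
  112 = 0*229 + 112, so a_0 = 0.
  229 = 2*112 + 5, so a_1 = 2.
  112 = 22*5 + 2, so a_2 = 22.
  5 = 2*2 + 1, so a_3 = 2.
  2 = 2*1 + 0, so a_4 = 2.
The remainder reaches 0 after 5 divisions, so the expansion has 5 partial quotients, read off in order.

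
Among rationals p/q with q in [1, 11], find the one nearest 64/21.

Expand x = 64/21 as a continued fraction with the Euclidean algorithm:
  64 = 3*21 + 1, so a_0 = 3.
  21 = 21*1 + 0, so a_1 = 21.
so x = [3; 21].
Convergents (p_i = a_i*p_{i-1} + p_{i-2}, q_i = a_i*q_{i-1} + q_{i-2} with p_{-2}=0, p_{-1}=1, q_{-2}=1, q_{-1}=0), until the denominator exceeds 11:
  i=0: a_0=3, p_0 = 3*1 + 0 = 3, q_0 = 3*0 + 1 = 1.
  i=1: a_1=21, p_1 = 21*3 + 1 = 64, q_1 = 21*1 + 0 = 21.
q_1 = 21 > 11, so the last convergent with denominator <= 11 is p_0/q_0 = 3/1.
The closest fraction with denominator <= 11 is either p_0/q_0 or the intermediate fraction (k*p_0 + p_{-1})/(k*q_0 + q_{-1}) with the largest k >= 1 whose denominator stays <= 11; these approach x as k grows, and every other convergent or intermediate fraction in range is farther away.
Largest k: floor((11 - q_{-1})/q_0) = floor((11 - 0)/1) = 11 (using the seeds p_{-1} = 1, q_{-1} = 0).
That gives (11*3 + 1)/(11*1 + 0) = 34/11.
Compare the errors: |x - 3/1| = |64*1 - 3*21|/(21*1) = 1/21, and |x - 34/11| = |64*11 - 34*21|/(21*11) = 10/231.
Cross-multiplying, 10*21 = 210 < 231 = 1*231, so 10/231 is smaller: the intermediate fraction 34/11 is closer to x than 3/1.

34/11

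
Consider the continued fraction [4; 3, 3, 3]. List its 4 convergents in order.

4/1, 13/3, 43/10, 142/33

Using the convergent recurrence p_i = a_i*p_{i-1} + p_{i-2}, q_i = a_i*q_{i-1} + q_{i-2} with p_{-2}=0, p_{-1}=1, q_{-2}=1, q_{-1}=0:
  i=0: a_0=4, p_0 = 4*1 + 0 = 4, q_0 = 4*0 + 1 = 1.
  i=1: a_1=3, p_1 = 3*4 + 1 = 13, q_1 = 3*1 + 0 = 3.
  i=2: a_2=3, p_2 = 3*13 + 4 = 43, q_2 = 3*3 + 1 = 10.
  i=3: a_3=3, p_3 = 3*43 + 13 = 142, q_3 = 3*10 + 3 = 33.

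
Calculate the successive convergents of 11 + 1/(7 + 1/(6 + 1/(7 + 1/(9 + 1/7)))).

11/1, 78/7, 479/43, 3431/308, 31358/2815, 222937/20013

Using the convergent recurrence p_i = a_i*p_{i-1} + p_{i-2}, q_i = a_i*q_{i-1} + q_{i-2} with p_{-2}=0, p_{-1}=1, q_{-2}=1, q_{-1}=0:
  i=0: a_0=11, p_0 = 11*1 + 0 = 11, q_0 = 11*0 + 1 = 1.
  i=1: a_1=7, p_1 = 7*11 + 1 = 78, q_1 = 7*1 + 0 = 7.
  i=2: a_2=6, p_2 = 6*78 + 11 = 479, q_2 = 6*7 + 1 = 43.
  i=3: a_3=7, p_3 = 7*479 + 78 = 3431, q_3 = 7*43 + 7 = 308.
  i=4: a_4=9, p_4 = 9*3431 + 479 = 31358, q_4 = 9*308 + 43 = 2815.
  i=5: a_5=7, p_5 = 7*31358 + 3431 = 222937, q_5 = 7*2815 + 308 = 20013.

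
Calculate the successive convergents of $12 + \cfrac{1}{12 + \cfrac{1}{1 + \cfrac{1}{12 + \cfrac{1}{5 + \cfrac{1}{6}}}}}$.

12/1, 145/12, 157/13, 2029/168, 10302/853, 63841/5286

Using the convergent recurrence p_i = a_i*p_{i-1} + p_{i-2}, q_i = a_i*q_{i-1} + q_{i-2} with p_{-2}=0, p_{-1}=1, q_{-2}=1, q_{-1}=0:
  i=0: a_0=12, p_0 = 12*1 + 0 = 12, q_0 = 12*0 + 1 = 1.
  i=1: a_1=12, p_1 = 12*12 + 1 = 145, q_1 = 12*1 + 0 = 12.
  i=2: a_2=1, p_2 = 1*145 + 12 = 157, q_2 = 1*12 + 1 = 13.
  i=3: a_3=12, p_3 = 12*157 + 145 = 2029, q_3 = 12*13 + 12 = 168.
  i=4: a_4=5, p_4 = 5*2029 + 157 = 10302, q_4 = 5*168 + 13 = 853.
  i=5: a_5=6, p_5 = 6*10302 + 2029 = 63841, q_5 = 6*853 + 168 = 5286.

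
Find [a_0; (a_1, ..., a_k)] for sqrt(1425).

Write x_i = (sqrt(1425) + m_i)/d_i with (m_0, d_0) = (0, 1). a_0 = floor(sqrt(1425)) = 37, since 37^2 = 1369 <= 1425 < 1444 = 38^2.
Iterate m_{i+1} = d_i*a_i - m_i, d_{i+1} = (1425 - m_{i+1}^2)/d_i, a_{i+1} = floor((a_0 + m_{i+1})/d_{i+1}):
  m_1 = 1*37 - 0 = 37, d_1 = (1425 - 37^2)/1 = 56/1 = 56, a_1 = floor((37 + 37)/56) = 1.
  m_2 = 56*1 - 37 = 19, d_2 = (1425 - 19^2)/56 = 1064/56 = 19, a_2 = floor((37 + 19)/19) = 2.
  m_3 = 19*2 - 19 = 19, d_3 = (1425 - 19^2)/19 = 1064/19 = 56, a_3 = floor((37 + 19)/56) = 1.
  m_4 = 56*1 - 19 = 37, d_4 = (1425 - 37^2)/56 = 56/56 = 1, a_4 = floor((37 + 37)/1) = 74.
  m_5 = 1*74 - 37 = 37, d_5 = (1425 - 37^2)/1 = 56/1 = 56: (m_5, d_5) = (m_1, d_1) = (37, 56), so from here the quotients repeat a_1, ..., a_4; the period length is 4.
Hence the expansion of sqrt(1425) is a_0 = 37 followed by the repeating block 1, 2, 1, 74 (period 4).

[37; (1, 2, 1, 74)]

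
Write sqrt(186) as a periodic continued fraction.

[13; (1, 1, 1, 3, 4, 3, 1, 1, 1, 26)]

Write x_i = (sqrt(186) + m_i)/d_i with (m_0, d_0) = (0, 1). a_0 = floor(sqrt(186)) = 13, since 13^2 = 169 <= 186 < 196 = 14^2.
Iterate m_{i+1} = d_i*a_i - m_i, d_{i+1} = (186 - m_{i+1}^2)/d_i, a_{i+1} = floor((a_0 + m_{i+1})/d_{i+1}):
  m_1 = 1*13 - 0 = 13, d_1 = (186 - 13^2)/1 = 17/1 = 17, a_1 = floor((13 + 13)/17) = 1.
  m_2 = 17*1 - 13 = 4, d_2 = (186 - 4^2)/17 = 170/17 = 10, a_2 = floor((13 + 4)/10) = 1.
  m_3 = 10*1 - 4 = 6, d_3 = (186 - 6^2)/10 = 150/10 = 15, a_3 = floor((13 + 6)/15) = 1.
  m_4 = 15*1 - 6 = 9, d_4 = (186 - 9^2)/15 = 105/15 = 7, a_4 = floor((13 + 9)/7) = 3.
  m_5 = 7*3 - 9 = 12, d_5 = (186 - 12^2)/7 = 42/7 = 6, a_5 = floor((13 + 12)/6) = 4.
  m_6 = 6*4 - 12 = 12, d_6 = (186 - 12^2)/6 = 42/6 = 7, a_6 = floor((13 + 12)/7) = 3.
  m_7 = 7*3 - 12 = 9, d_7 = (186 - 9^2)/7 = 105/7 = 15, a_7 = floor((13 + 9)/15) = 1.
  m_8 = 15*1 - 9 = 6, d_8 = (186 - 6^2)/15 = 150/15 = 10, a_8 = floor((13 + 6)/10) = 1.
  m_9 = 10*1 - 6 = 4, d_9 = (186 - 4^2)/10 = 170/10 = 17, a_9 = floor((13 + 4)/17) = 1.
  m_10 = 17*1 - 4 = 13, d_10 = (186 - 13^2)/17 = 17/17 = 1, a_10 = floor((13 + 13)/1) = 26.
  m_11 = 1*26 - 13 = 13, d_11 = (186 - 13^2)/1 = 17/1 = 17: (m_11, d_11) = (m_1, d_1) = (13, 17), so from here the quotients repeat a_1, ..., a_10; the period length is 10.
Hence the expansion of sqrt(186) is a_0 = 13 followed by the repeating block 1, 1, 1, 3, 4, 3, 1, 1, 1, 26 (period 10).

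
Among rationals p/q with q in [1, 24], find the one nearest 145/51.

54/19

Expand x = 145/51 as a continued fraction with the Euclidean algorithm:
  145 = 2*51 + 43, so a_0 = 2.
  51 = 1*43 + 8, so a_1 = 1.
  43 = 5*8 + 3, so a_2 = 5.
  8 = 2*3 + 2, so a_3 = 2.
  3 = 1*2 + 1, so a_4 = 1.
  2 = 2*1 + 0, so a_5 = 2.
so x = [2; 1, 5, 2, 1, 2].
Convergents (p_i = a_i*p_{i-1} + p_{i-2}, q_i = a_i*q_{i-1} + q_{i-2} with p_{-2}=0, p_{-1}=1, q_{-2}=1, q_{-1}=0), until the denominator exceeds 24:
  i=0: a_0=2, p_0 = 2*1 + 0 = 2, q_0 = 2*0 + 1 = 1.
  i=1: a_1=1, p_1 = 1*2 + 1 = 3, q_1 = 1*1 + 0 = 1.
  i=2: a_2=5, p_2 = 5*3 + 2 = 17, q_2 = 5*1 + 1 = 6.
  i=3: a_3=2, p_3 = 2*17 + 3 = 37, q_3 = 2*6 + 1 = 13.
  i=4: a_4=1, p_4 = 1*37 + 17 = 54, q_4 = 1*13 + 6 = 19.
  i=5: a_5=2, p_5 = 2*54 + 37 = 145, q_5 = 2*19 + 13 = 51.
q_5 = 51 > 24, so the last convergent with denominator <= 24 is p_4/q_4 = 54/19.
The closest fraction with denominator <= 24 is either p_4/q_4 or the intermediate fraction (k*p_4 + p_3)/(k*q_4 + q_3) with the largest k >= 1 whose denominator stays <= 24; these approach x as k grows, and every other convergent or intermediate fraction in range is farther away.
Largest k: floor((24 - q_3)/q_4) = floor((24 - 13)/19) = 0.
Since k = 0, no intermediate fraction beyond p_4/q_4 has denominator <= 24, so the convergent 54/19 is the closest (its error is |145*19 - 54*51|/(51*19) = 1/969).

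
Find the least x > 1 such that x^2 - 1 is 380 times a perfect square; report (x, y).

First expand sqrt(380) as a continued fraction. With x_i = (sqrt(380) + m_i)/d_i and (m_0, d_0) = (0, 1): a_0 = floor(sqrt(380)) = 19, since 19^2 = 361 <= 380 < 400 = 20^2.
Iterate m_{i+1} = d_i*a_i - m_i, d_{i+1} = (380 - m_{i+1}^2)/d_i, a_{i+1} = floor((a_0 + m_{i+1})/d_{i+1}):
  m_1 = 1*19 - 0 = 19, d_1 = (380 - 19^2)/1 = 19/1 = 19, a_1 = floor((19 + 19)/19) = 2.
  m_2 = 19*2 - 19 = 19, d_2 = (380 - 19^2)/19 = 19/19 = 1, a_2 = floor((19 + 19)/1) = 38.
  m_3 = 1*38 - 19 = 19, d_3 = (380 - 19^2)/1 = 19/1 = 19: (m_3, d_3) = (m_1, d_1) = (19, 19), so from here the quotients repeat a_1, a_2; the period length is 2.
So sqrt(380) = [19; (2, 38)] with period length k = 2.
k is even, so the fundamental solution of x^2 - 380y^2 = 1 is (p_{k-1}, q_{k-1}) = (p_1, q_1); compute convergents through index 1.
Convergents (p_i = a_i*p_{i-1} + p_{i-2}, q_i = a_i*q_{i-1} + q_{i-2} with p_{-2}=0, p_{-1}=1, q_{-2}=1, q_{-1}=0):
  i=0: a_0=19, p_0 = 19*1 + 0 = 19, q_0 = 19*0 + 1 = 1.
  i=1: a_1=2, p_1 = 2*19 + 1 = 39, q_1 = 2*1 + 0 = 2.
Check: 39^2 - 380*2^2 = 1521 - 1520 = 1, so (x, y) = (39, 2) solves the equation, and by the theorem it is the least positive solution.

(x, y) = (39, 2)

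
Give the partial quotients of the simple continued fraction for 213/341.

Run the Euclidean algorithm on 213 and 341; the successive quotients are the partial quotients a_0, a_1, ... (each step inverts the fractional part left over by the previous one):
  213 = 0*341 + 213, so a_0 = 0.
  341 = 1*213 + 128, so a_1 = 1.
  213 = 1*128 + 85, so a_2 = 1.
  128 = 1*85 + 43, so a_3 = 1.
  85 = 1*43 + 42, so a_4 = 1.
  43 = 1*42 + 1, so a_5 = 1.
  42 = 42*1 + 0, so a_6 = 42.
The remainder reaches 0 after 7 divisions, so the expansion has 7 partial quotients, read off in order.

[0; 1, 1, 1, 1, 1, 42]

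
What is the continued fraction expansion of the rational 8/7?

[1; 7]

Run the Euclidean algorithm on 8 and 7; the successive quotients are the partial quotients a_0, a_1, ... (each step inverts the fractional part left over by the previous one):
  8 = 1*7 + 1, so a_0 = 1.
  7 = 7*1 + 0, so a_1 = 7.
The remainder reaches 0 after 2 divisions, so the expansion has 2 partial quotients, read off in order.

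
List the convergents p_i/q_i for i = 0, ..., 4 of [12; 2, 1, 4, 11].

12/1, 25/2, 37/3, 173/14, 1940/157

Using the convergent recurrence p_i = a_i*p_{i-1} + p_{i-2}, q_i = a_i*q_{i-1} + q_{i-2} with p_{-2}=0, p_{-1}=1, q_{-2}=1, q_{-1}=0:
  i=0: a_0=12, p_0 = 12*1 + 0 = 12, q_0 = 12*0 + 1 = 1.
  i=1: a_1=2, p_1 = 2*12 + 1 = 25, q_1 = 2*1 + 0 = 2.
  i=2: a_2=1, p_2 = 1*25 + 12 = 37, q_2 = 1*2 + 1 = 3.
  i=3: a_3=4, p_3 = 4*37 + 25 = 173, q_3 = 4*3 + 2 = 14.
  i=4: a_4=11, p_4 = 11*173 + 37 = 1940, q_4 = 11*14 + 3 = 157.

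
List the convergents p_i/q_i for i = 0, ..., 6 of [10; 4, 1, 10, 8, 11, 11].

10/1, 41/4, 51/5, 551/54, 4459/437, 49600/4861, 550059/53908

Using the convergent recurrence p_i = a_i*p_{i-1} + p_{i-2}, q_i = a_i*q_{i-1} + q_{i-2} with p_{-2}=0, p_{-1}=1, q_{-2}=1, q_{-1}=0:
  i=0: a_0=10, p_0 = 10*1 + 0 = 10, q_0 = 10*0 + 1 = 1.
  i=1: a_1=4, p_1 = 4*10 + 1 = 41, q_1 = 4*1 + 0 = 4.
  i=2: a_2=1, p_2 = 1*41 + 10 = 51, q_2 = 1*4 + 1 = 5.
  i=3: a_3=10, p_3 = 10*51 + 41 = 551, q_3 = 10*5 + 4 = 54.
  i=4: a_4=8, p_4 = 8*551 + 51 = 4459, q_4 = 8*54 + 5 = 437.
  i=5: a_5=11, p_5 = 11*4459 + 551 = 49600, q_5 = 11*437 + 54 = 4861.
  i=6: a_6=11, p_6 = 11*49600 + 4459 = 550059, q_6 = 11*4861 + 437 = 53908.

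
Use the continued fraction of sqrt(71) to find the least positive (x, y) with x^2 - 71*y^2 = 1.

First expand sqrt(71) as a continued fraction. With x_i = (sqrt(71) + m_i)/d_i and (m_0, d_0) = (0, 1): a_0 = floor(sqrt(71)) = 8, since 8^2 = 64 <= 71 < 81 = 9^2.
Iterate m_{i+1} = d_i*a_i - m_i, d_{i+1} = (71 - m_{i+1}^2)/d_i, a_{i+1} = floor((a_0 + m_{i+1})/d_{i+1}):
  m_1 = 1*8 - 0 = 8, d_1 = (71 - 8^2)/1 = 7/1 = 7, a_1 = floor((8 + 8)/7) = 2.
  m_2 = 7*2 - 8 = 6, d_2 = (71 - 6^2)/7 = 35/7 = 5, a_2 = floor((8 + 6)/5) = 2.
  m_3 = 5*2 - 6 = 4, d_3 = (71 - 4^2)/5 = 55/5 = 11, a_3 = floor((8 + 4)/11) = 1.
  m_4 = 11*1 - 4 = 7, d_4 = (71 - 7^2)/11 = 22/11 = 2, a_4 = floor((8 + 7)/2) = 7.
  m_5 = 2*7 - 7 = 7, d_5 = (71 - 7^2)/2 = 22/2 = 11, a_5 = floor((8 + 7)/11) = 1.
  m_6 = 11*1 - 7 = 4, d_6 = (71 - 4^2)/11 = 55/11 = 5, a_6 = floor((8 + 4)/5) = 2.
  m_7 = 5*2 - 4 = 6, d_7 = (71 - 6^2)/5 = 35/5 = 7, a_7 = floor((8 + 6)/7) = 2.
  m_8 = 7*2 - 6 = 8, d_8 = (71 - 8^2)/7 = 7/7 = 1, a_8 = floor((8 + 8)/1) = 16.
  m_9 = 1*16 - 8 = 8, d_9 = (71 - 8^2)/1 = 7/1 = 7: (m_9, d_9) = (m_1, d_1) = (8, 7), so from here the quotients repeat a_1, ..., a_8; the period length is 8.
So sqrt(71) = [8; (2, 2, 1, 7, 1, 2, 2, 16)] with period length k = 8.
k is even, so the fundamental solution of x^2 - 71y^2 = 1 is (p_{k-1}, q_{k-1}) = (p_7, q_7); compute convergents through index 7.
Convergents (p_i = a_i*p_{i-1} + p_{i-2}, q_i = a_i*q_{i-1} + q_{i-2} with p_{-2}=0, p_{-1}=1, q_{-2}=1, q_{-1}=0):
  i=0: a_0=8, p_0 = 8*1 + 0 = 8, q_0 = 8*0 + 1 = 1.
  i=1: a_1=2, p_1 = 2*8 + 1 = 17, q_1 = 2*1 + 0 = 2.
  i=2: a_2=2, p_2 = 2*17 + 8 = 42, q_2 = 2*2 + 1 = 5.
  i=3: a_3=1, p_3 = 1*42 + 17 = 59, q_3 = 1*5 + 2 = 7.
  i=4: a_4=7, p_4 = 7*59 + 42 = 455, q_4 = 7*7 + 5 = 54.
  i=5: a_5=1, p_5 = 1*455 + 59 = 514, q_5 = 1*54 + 7 = 61.
  i=6: a_6=2, p_6 = 2*514 + 455 = 1483, q_6 = 2*61 + 54 = 176.
  i=7: a_7=2, p_7 = 2*1483 + 514 = 3480, q_7 = 2*176 + 61 = 413.
Check: 3480^2 - 71*413^2 = 12110400 - 12110399 = 1, so (x, y) = (3480, 413) solves the equation, and by the theorem it is the least positive solution.

(x, y) = (3480, 413)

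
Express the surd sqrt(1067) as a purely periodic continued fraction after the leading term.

[32; (1, 1, 1, 64)]

Write x_i = (sqrt(1067) + m_i)/d_i with (m_0, d_0) = (0, 1). a_0 = floor(sqrt(1067)) = 32, since 32^2 = 1024 <= 1067 < 1089 = 33^2.
Iterate m_{i+1} = d_i*a_i - m_i, d_{i+1} = (1067 - m_{i+1}^2)/d_i, a_{i+1} = floor((a_0 + m_{i+1})/d_{i+1}):
  m_1 = 1*32 - 0 = 32, d_1 = (1067 - 32^2)/1 = 43/1 = 43, a_1 = floor((32 + 32)/43) = 1.
  m_2 = 43*1 - 32 = 11, d_2 = (1067 - 11^2)/43 = 946/43 = 22, a_2 = floor((32 + 11)/22) = 1.
  m_3 = 22*1 - 11 = 11, d_3 = (1067 - 11^2)/22 = 946/22 = 43, a_3 = floor((32 + 11)/43) = 1.
  m_4 = 43*1 - 11 = 32, d_4 = (1067 - 32^2)/43 = 43/43 = 1, a_4 = floor((32 + 32)/1) = 64.
  m_5 = 1*64 - 32 = 32, d_5 = (1067 - 32^2)/1 = 43/1 = 43: (m_5, d_5) = (m_1, d_1) = (32, 43), so from here the quotients repeat a_1, ..., a_4; the period length is 4.
Hence the expansion of sqrt(1067) is a_0 = 32 followed by the repeating block 1, 1, 1, 64 (period 4).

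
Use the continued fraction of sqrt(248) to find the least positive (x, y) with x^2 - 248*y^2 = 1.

First expand sqrt(248) as a continued fraction. With x_i = (sqrt(248) + m_i)/d_i and (m_0, d_0) = (0, 1): a_0 = floor(sqrt(248)) = 15, since 15^2 = 225 <= 248 < 256 = 16^2.
Iterate m_{i+1} = d_i*a_i - m_i, d_{i+1} = (248 - m_{i+1}^2)/d_i, a_{i+1} = floor((a_0 + m_{i+1})/d_{i+1}):
  m_1 = 1*15 - 0 = 15, d_1 = (248 - 15^2)/1 = 23/1 = 23, a_1 = floor((15 + 15)/23) = 1.
  m_2 = 23*1 - 15 = 8, d_2 = (248 - 8^2)/23 = 184/23 = 8, a_2 = floor((15 + 8)/8) = 2.
  m_3 = 8*2 - 8 = 8, d_3 = (248 - 8^2)/8 = 184/8 = 23, a_3 = floor((15 + 8)/23) = 1.
  m_4 = 23*1 - 8 = 15, d_4 = (248 - 15^2)/23 = 23/23 = 1, a_4 = floor((15 + 15)/1) = 30.
  m_5 = 1*30 - 15 = 15, d_5 = (248 - 15^2)/1 = 23/1 = 23: (m_5, d_5) = (m_1, d_1) = (15, 23), so from here the quotients repeat a_1, ..., a_4; the period length is 4.
So sqrt(248) = [15; (1, 2, 1, 30)] with period length k = 4.
k is even, so the fundamental solution of x^2 - 248y^2 = 1 is (p_{k-1}, q_{k-1}) = (p_3, q_3); compute convergents through index 3.
Convergents (p_i = a_i*p_{i-1} + p_{i-2}, q_i = a_i*q_{i-1} + q_{i-2} with p_{-2}=0, p_{-1}=1, q_{-2}=1, q_{-1}=0):
  i=0: a_0=15, p_0 = 15*1 + 0 = 15, q_0 = 15*0 + 1 = 1.
  i=1: a_1=1, p_1 = 1*15 + 1 = 16, q_1 = 1*1 + 0 = 1.
  i=2: a_2=2, p_2 = 2*16 + 15 = 47, q_2 = 2*1 + 1 = 3.
  i=3: a_3=1, p_3 = 1*47 + 16 = 63, q_3 = 1*3 + 1 = 4.
Check: 63^2 - 248*4^2 = 3969 - 3968 = 1, so (x, y) = (63, 4) solves the equation, and by the theorem it is the least positive solution.

(x, y) = (63, 4)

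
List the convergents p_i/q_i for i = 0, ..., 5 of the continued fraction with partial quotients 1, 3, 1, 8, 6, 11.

Using the convergent recurrence p_i = a_i*p_{i-1} + p_{i-2}, q_i = a_i*q_{i-1} + q_{i-2} with p_{-2}=0, p_{-1}=1, q_{-2}=1, q_{-1}=0:
  i=0: a_0=1, p_0 = 1*1 + 0 = 1, q_0 = 1*0 + 1 = 1.
  i=1: a_1=3, p_1 = 3*1 + 1 = 4, q_1 = 3*1 + 0 = 3.
  i=2: a_2=1, p_2 = 1*4 + 1 = 5, q_2 = 1*3 + 1 = 4.
  i=3: a_3=8, p_3 = 8*5 + 4 = 44, q_3 = 8*4 + 3 = 35.
  i=4: a_4=6, p_4 = 6*44 + 5 = 269, q_4 = 6*35 + 4 = 214.
  i=5: a_5=11, p_5 = 11*269 + 44 = 3003, q_5 = 11*214 + 35 = 2389.

1/1, 4/3, 5/4, 44/35, 269/214, 3003/2389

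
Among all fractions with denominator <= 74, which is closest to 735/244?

223/74

Expand x = 735/244 as a continued fraction with the Euclidean algorithm:
  735 = 3*244 + 3, so a_0 = 3.
  244 = 81*3 + 1, so a_1 = 81.
  3 = 3*1 + 0, so a_2 = 3.
so x = [3; 81, 3].
Convergents (p_i = a_i*p_{i-1} + p_{i-2}, q_i = a_i*q_{i-1} + q_{i-2} with p_{-2}=0, p_{-1}=1, q_{-2}=1, q_{-1}=0), until the denominator exceeds 74:
  i=0: a_0=3, p_0 = 3*1 + 0 = 3, q_0 = 3*0 + 1 = 1.
  i=1: a_1=81, p_1 = 81*3 + 1 = 244, q_1 = 81*1 + 0 = 81.
q_1 = 81 > 74, so the last convergent with denominator <= 74 is p_0/q_0 = 3/1.
The closest fraction with denominator <= 74 is either p_0/q_0 or the intermediate fraction (k*p_0 + p_{-1})/(k*q_0 + q_{-1}) with the largest k >= 1 whose denominator stays <= 74; these approach x as k grows, and every other convergent or intermediate fraction in range is farther away.
Largest k: floor((74 - q_{-1})/q_0) = floor((74 - 0)/1) = 74 (using the seeds p_{-1} = 1, q_{-1} = 0).
That gives (74*3 + 1)/(74*1 + 0) = 223/74.
Compare the errors: |x - 3/1| = |735*1 - 3*244|/(244*1) = 3/244, and |x - 223/74| = |735*74 - 223*244|/(244*74) = 22/18056.
Cross-multiplying, 22*244 = 5368 < 54168 = 3*18056, so 22/18056 is smaller: the intermediate fraction 223/74 is closer to x than 3/1.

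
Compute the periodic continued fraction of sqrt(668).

[25; (1, 5, 2, 12, 2, 5, 1, 50)]

Write x_i = (sqrt(668) + m_i)/d_i with (m_0, d_0) = (0, 1). a_0 = floor(sqrt(668)) = 25, since 25^2 = 625 <= 668 < 676 = 26^2.
Iterate m_{i+1} = d_i*a_i - m_i, d_{i+1} = (668 - m_{i+1}^2)/d_i, a_{i+1} = floor((a_0 + m_{i+1})/d_{i+1}):
  m_1 = 1*25 - 0 = 25, d_1 = (668 - 25^2)/1 = 43/1 = 43, a_1 = floor((25 + 25)/43) = 1.
  m_2 = 43*1 - 25 = 18, d_2 = (668 - 18^2)/43 = 344/43 = 8, a_2 = floor((25 + 18)/8) = 5.
  m_3 = 8*5 - 18 = 22, d_3 = (668 - 22^2)/8 = 184/8 = 23, a_3 = floor((25 + 22)/23) = 2.
  m_4 = 23*2 - 22 = 24, d_4 = (668 - 24^2)/23 = 92/23 = 4, a_4 = floor((25 + 24)/4) = 12.
  m_5 = 4*12 - 24 = 24, d_5 = (668 - 24^2)/4 = 92/4 = 23, a_5 = floor((25 + 24)/23) = 2.
  m_6 = 23*2 - 24 = 22, d_6 = (668 - 22^2)/23 = 184/23 = 8, a_6 = floor((25 + 22)/8) = 5.
  m_7 = 8*5 - 22 = 18, d_7 = (668 - 18^2)/8 = 344/8 = 43, a_7 = floor((25 + 18)/43) = 1.
  m_8 = 43*1 - 18 = 25, d_8 = (668 - 25^2)/43 = 43/43 = 1, a_8 = floor((25 + 25)/1) = 50.
  m_9 = 1*50 - 25 = 25, d_9 = (668 - 25^2)/1 = 43/1 = 43: (m_9, d_9) = (m_1, d_1) = (25, 43), so from here the quotients repeat a_1, ..., a_8; the period length is 8.
Hence the expansion of sqrt(668) is a_0 = 25 followed by the repeating block 1, 5, 2, 12, 2, 5, 1, 50 (period 8).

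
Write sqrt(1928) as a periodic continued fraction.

[43; (1, 9, 1, 86)]

Write x_i = (sqrt(1928) + m_i)/d_i with (m_0, d_0) = (0, 1). a_0 = floor(sqrt(1928)) = 43, since 43^2 = 1849 <= 1928 < 1936 = 44^2.
Iterate m_{i+1} = d_i*a_i - m_i, d_{i+1} = (1928 - m_{i+1}^2)/d_i, a_{i+1} = floor((a_0 + m_{i+1})/d_{i+1}):
  m_1 = 1*43 - 0 = 43, d_1 = (1928 - 43^2)/1 = 79/1 = 79, a_1 = floor((43 + 43)/79) = 1.
  m_2 = 79*1 - 43 = 36, d_2 = (1928 - 36^2)/79 = 632/79 = 8, a_2 = floor((43 + 36)/8) = 9.
  m_3 = 8*9 - 36 = 36, d_3 = (1928 - 36^2)/8 = 632/8 = 79, a_3 = floor((43 + 36)/79) = 1.
  m_4 = 79*1 - 36 = 43, d_4 = (1928 - 43^2)/79 = 79/79 = 1, a_4 = floor((43 + 43)/1) = 86.
  m_5 = 1*86 - 43 = 43, d_5 = (1928 - 43^2)/1 = 79/1 = 79: (m_5, d_5) = (m_1, d_1) = (43, 79), so from here the quotients repeat a_1, ..., a_4; the period length is 4.
Hence the expansion of sqrt(1928) is a_0 = 43 followed by the repeating block 1, 9, 1, 86 (period 4).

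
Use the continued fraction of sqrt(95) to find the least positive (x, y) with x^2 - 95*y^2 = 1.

First expand sqrt(95) as a continued fraction. With x_i = (sqrt(95) + m_i)/d_i and (m_0, d_0) = (0, 1): a_0 = floor(sqrt(95)) = 9, since 9^2 = 81 <= 95 < 100 = 10^2.
Iterate m_{i+1} = d_i*a_i - m_i, d_{i+1} = (95 - m_{i+1}^2)/d_i, a_{i+1} = floor((a_0 + m_{i+1})/d_{i+1}):
  m_1 = 1*9 - 0 = 9, d_1 = (95 - 9^2)/1 = 14/1 = 14, a_1 = floor((9 + 9)/14) = 1.
  m_2 = 14*1 - 9 = 5, d_2 = (95 - 5^2)/14 = 70/14 = 5, a_2 = floor((9 + 5)/5) = 2.
  m_3 = 5*2 - 5 = 5, d_3 = (95 - 5^2)/5 = 70/5 = 14, a_3 = floor((9 + 5)/14) = 1.
  m_4 = 14*1 - 5 = 9, d_4 = (95 - 9^2)/14 = 14/14 = 1, a_4 = floor((9 + 9)/1) = 18.
  m_5 = 1*18 - 9 = 9, d_5 = (95 - 9^2)/1 = 14/1 = 14: (m_5, d_5) = (m_1, d_1) = (9, 14), so from here the quotients repeat a_1, ..., a_4; the period length is 4.
So sqrt(95) = [9; (1, 2, 1, 18)] with period length k = 4.
k is even, so the fundamental solution of x^2 - 95y^2 = 1 is (p_{k-1}, q_{k-1}) = (p_3, q_3); compute convergents through index 3.
Convergents (p_i = a_i*p_{i-1} + p_{i-2}, q_i = a_i*q_{i-1} + q_{i-2} with p_{-2}=0, p_{-1}=1, q_{-2}=1, q_{-1}=0):
  i=0: a_0=9, p_0 = 9*1 + 0 = 9, q_0 = 9*0 + 1 = 1.
  i=1: a_1=1, p_1 = 1*9 + 1 = 10, q_1 = 1*1 + 0 = 1.
  i=2: a_2=2, p_2 = 2*10 + 9 = 29, q_2 = 2*1 + 1 = 3.
  i=3: a_3=1, p_3 = 1*29 + 10 = 39, q_3 = 1*3 + 1 = 4.
Check: 39^2 - 95*4^2 = 1521 - 1520 = 1, so (x, y) = (39, 4) solves the equation, and by the theorem it is the least positive solution.

(x, y) = (39, 4)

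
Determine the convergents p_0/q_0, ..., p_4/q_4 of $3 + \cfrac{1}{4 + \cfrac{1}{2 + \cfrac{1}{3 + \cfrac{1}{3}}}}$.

Using the convergent recurrence p_i = a_i*p_{i-1} + p_{i-2}, q_i = a_i*q_{i-1} + q_{i-2} with p_{-2}=0, p_{-1}=1, q_{-2}=1, q_{-1}=0:
  i=0: a_0=3, p_0 = 3*1 + 0 = 3, q_0 = 3*0 + 1 = 1.
  i=1: a_1=4, p_1 = 4*3 + 1 = 13, q_1 = 4*1 + 0 = 4.
  i=2: a_2=2, p_2 = 2*13 + 3 = 29, q_2 = 2*4 + 1 = 9.
  i=3: a_3=3, p_3 = 3*29 + 13 = 100, q_3 = 3*9 + 4 = 31.
  i=4: a_4=3, p_4 = 3*100 + 29 = 329, q_4 = 3*31 + 9 = 102.

3/1, 13/4, 29/9, 100/31, 329/102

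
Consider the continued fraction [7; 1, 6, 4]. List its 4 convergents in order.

7/1, 8/1, 55/7, 228/29

Using the convergent recurrence p_i = a_i*p_{i-1} + p_{i-2}, q_i = a_i*q_{i-1} + q_{i-2} with p_{-2}=0, p_{-1}=1, q_{-2}=1, q_{-1}=0:
  i=0: a_0=7, p_0 = 7*1 + 0 = 7, q_0 = 7*0 + 1 = 1.
  i=1: a_1=1, p_1 = 1*7 + 1 = 8, q_1 = 1*1 + 0 = 1.
  i=2: a_2=6, p_2 = 6*8 + 7 = 55, q_2 = 6*1 + 1 = 7.
  i=3: a_3=4, p_3 = 4*55 + 8 = 228, q_3 = 4*7 + 1 = 29.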